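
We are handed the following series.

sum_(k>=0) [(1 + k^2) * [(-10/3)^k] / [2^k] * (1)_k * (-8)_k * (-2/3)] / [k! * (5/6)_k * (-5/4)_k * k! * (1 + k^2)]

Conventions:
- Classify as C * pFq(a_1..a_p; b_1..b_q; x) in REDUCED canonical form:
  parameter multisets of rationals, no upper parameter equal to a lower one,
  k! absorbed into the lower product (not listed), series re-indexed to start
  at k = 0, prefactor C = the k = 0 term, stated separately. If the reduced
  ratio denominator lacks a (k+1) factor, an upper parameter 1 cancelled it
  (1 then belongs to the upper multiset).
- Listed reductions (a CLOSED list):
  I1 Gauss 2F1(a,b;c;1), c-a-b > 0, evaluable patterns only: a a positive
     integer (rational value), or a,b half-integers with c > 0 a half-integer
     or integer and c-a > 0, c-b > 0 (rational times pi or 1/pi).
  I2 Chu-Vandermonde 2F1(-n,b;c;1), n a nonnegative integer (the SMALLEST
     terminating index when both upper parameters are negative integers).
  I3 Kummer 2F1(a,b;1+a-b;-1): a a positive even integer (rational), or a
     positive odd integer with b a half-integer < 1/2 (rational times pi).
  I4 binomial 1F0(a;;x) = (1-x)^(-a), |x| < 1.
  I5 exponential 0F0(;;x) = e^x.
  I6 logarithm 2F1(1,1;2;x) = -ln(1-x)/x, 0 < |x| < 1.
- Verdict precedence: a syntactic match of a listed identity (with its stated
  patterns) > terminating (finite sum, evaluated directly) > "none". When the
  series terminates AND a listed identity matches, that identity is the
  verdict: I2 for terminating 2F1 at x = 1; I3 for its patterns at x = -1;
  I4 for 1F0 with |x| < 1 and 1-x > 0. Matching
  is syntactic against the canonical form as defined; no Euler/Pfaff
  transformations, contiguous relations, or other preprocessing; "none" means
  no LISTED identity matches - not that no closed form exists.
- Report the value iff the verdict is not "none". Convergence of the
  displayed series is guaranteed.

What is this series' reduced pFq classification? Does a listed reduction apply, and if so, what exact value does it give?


This is -2/3 * 1F2(-8; -5/4, 5/6; -5/3) in reduced canonical form. Verdict: terminating - the sum ends at index 8 because -8 is a negative integer; exact evaluation follows. Exact value: -2518473969473175242/7642811101432815.

The tell: from the first term -2/3: the parameter 1 appears in both the upper and lower lists and cancels (alongside the other common factor).
Consecutive-term ratio: r(k) = (-5/3) * (k-8) / [(k-5/4) (k+5/6) (k+1)] - rational in k. x = (-5/3); t_0 = -2/3; negate the roots.


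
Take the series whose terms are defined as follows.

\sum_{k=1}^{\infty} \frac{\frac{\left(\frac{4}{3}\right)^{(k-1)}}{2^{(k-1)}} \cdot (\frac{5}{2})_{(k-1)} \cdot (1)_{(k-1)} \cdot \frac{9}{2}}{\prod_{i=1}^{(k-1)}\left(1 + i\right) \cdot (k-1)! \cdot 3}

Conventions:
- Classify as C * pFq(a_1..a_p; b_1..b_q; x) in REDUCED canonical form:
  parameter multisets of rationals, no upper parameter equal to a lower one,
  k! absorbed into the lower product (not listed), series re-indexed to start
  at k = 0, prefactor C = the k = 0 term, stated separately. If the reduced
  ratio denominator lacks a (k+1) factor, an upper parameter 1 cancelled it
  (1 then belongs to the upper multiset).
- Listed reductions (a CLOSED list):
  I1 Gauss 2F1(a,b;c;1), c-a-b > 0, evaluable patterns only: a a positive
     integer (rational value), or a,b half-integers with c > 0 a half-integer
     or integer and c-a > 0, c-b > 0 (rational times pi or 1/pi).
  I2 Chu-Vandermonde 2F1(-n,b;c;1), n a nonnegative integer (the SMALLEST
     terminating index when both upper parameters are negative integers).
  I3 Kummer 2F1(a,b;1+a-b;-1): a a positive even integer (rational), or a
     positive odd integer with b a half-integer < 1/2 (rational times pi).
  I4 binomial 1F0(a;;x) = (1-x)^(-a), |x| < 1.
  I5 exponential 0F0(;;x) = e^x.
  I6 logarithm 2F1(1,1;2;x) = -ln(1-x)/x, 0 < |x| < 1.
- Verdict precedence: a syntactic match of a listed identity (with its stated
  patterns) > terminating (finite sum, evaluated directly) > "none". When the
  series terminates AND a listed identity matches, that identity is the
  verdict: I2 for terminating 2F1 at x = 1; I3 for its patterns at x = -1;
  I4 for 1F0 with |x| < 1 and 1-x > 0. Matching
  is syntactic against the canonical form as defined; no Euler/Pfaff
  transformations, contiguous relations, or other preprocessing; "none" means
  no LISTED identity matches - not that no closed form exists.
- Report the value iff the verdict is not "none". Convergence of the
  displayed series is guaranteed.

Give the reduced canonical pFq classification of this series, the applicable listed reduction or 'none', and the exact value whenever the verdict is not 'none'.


With C = \frac{3}{2}: the canonical form is 2F1(1, \frac{5}{2}; 2; \frac{2}{3}). Verdict: none. A 2F1 with upper {1, \frac{5}{2}} fits none of I1-I6 at x = \frac{2}{3}; the sum runs forever.

Key step: with t_0 = \frac{3}{2}, the two k-th powers (C = 3/2) combine into one argument.
Term ratio: r(k) = \frac{2}{3} * (k+1) (k+\frac{5}{2}) / [(k+2) (k+1)] - rational in k, leading ratio \frac{2}{3}; with t_0 = \frac{3}{2}, classification follows.


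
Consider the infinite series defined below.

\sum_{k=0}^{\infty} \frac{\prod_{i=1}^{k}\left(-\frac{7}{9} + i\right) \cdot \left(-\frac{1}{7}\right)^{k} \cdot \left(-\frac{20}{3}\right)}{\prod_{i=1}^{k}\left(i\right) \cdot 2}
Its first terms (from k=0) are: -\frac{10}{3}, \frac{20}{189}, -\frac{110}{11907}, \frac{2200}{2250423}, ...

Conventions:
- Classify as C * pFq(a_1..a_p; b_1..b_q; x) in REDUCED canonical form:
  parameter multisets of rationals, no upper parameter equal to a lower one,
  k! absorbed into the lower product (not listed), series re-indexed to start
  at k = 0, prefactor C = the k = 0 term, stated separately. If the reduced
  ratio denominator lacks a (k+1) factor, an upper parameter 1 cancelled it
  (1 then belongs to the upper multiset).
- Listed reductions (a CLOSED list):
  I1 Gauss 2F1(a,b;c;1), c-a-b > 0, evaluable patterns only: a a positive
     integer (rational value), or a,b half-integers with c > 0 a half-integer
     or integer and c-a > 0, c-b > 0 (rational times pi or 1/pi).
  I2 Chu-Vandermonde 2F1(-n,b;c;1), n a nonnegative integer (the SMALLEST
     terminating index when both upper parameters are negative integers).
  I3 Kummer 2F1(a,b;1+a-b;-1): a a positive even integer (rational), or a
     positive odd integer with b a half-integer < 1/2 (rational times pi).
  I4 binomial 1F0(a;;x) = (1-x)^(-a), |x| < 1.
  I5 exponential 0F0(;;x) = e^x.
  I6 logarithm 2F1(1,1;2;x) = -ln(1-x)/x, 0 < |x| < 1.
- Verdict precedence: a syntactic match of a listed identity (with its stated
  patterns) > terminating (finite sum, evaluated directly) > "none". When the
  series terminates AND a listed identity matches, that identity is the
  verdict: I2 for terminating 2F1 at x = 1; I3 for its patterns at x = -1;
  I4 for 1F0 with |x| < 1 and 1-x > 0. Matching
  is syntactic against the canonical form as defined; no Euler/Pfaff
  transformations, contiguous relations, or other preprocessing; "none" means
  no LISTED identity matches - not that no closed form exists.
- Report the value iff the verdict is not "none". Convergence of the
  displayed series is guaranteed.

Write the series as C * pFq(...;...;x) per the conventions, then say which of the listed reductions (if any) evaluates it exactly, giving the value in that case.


Reduced: x = -\frac{1}{7}, 1F0, upper = {\frac{2}{9}}, lower = {-}, C = -\frac{10}{3}. Verdict at x = -\frac{1}{7}: the binomial series (I4) matches (the 1F0 binomial series: exponent -2/9, x = -\frac{1}{7}). Value: \left(-\frac{10}{3}\right) \cdot \left(\frac{8}{7}\right)^{-\frac{2}{9}}.

The tell: t_0 being -\frac{10}{3}, the product of the first k integers (C = -10/3, x = -1/7) is k!.
Consecutive-term ratio: r(k) = -\frac{1}{7} * (k+\frac{2}{9}) / [(k+1)] - poly over poly, x = -\frac{1}{7} from leading terms; C = -\frac{10}{3} at k = 0.


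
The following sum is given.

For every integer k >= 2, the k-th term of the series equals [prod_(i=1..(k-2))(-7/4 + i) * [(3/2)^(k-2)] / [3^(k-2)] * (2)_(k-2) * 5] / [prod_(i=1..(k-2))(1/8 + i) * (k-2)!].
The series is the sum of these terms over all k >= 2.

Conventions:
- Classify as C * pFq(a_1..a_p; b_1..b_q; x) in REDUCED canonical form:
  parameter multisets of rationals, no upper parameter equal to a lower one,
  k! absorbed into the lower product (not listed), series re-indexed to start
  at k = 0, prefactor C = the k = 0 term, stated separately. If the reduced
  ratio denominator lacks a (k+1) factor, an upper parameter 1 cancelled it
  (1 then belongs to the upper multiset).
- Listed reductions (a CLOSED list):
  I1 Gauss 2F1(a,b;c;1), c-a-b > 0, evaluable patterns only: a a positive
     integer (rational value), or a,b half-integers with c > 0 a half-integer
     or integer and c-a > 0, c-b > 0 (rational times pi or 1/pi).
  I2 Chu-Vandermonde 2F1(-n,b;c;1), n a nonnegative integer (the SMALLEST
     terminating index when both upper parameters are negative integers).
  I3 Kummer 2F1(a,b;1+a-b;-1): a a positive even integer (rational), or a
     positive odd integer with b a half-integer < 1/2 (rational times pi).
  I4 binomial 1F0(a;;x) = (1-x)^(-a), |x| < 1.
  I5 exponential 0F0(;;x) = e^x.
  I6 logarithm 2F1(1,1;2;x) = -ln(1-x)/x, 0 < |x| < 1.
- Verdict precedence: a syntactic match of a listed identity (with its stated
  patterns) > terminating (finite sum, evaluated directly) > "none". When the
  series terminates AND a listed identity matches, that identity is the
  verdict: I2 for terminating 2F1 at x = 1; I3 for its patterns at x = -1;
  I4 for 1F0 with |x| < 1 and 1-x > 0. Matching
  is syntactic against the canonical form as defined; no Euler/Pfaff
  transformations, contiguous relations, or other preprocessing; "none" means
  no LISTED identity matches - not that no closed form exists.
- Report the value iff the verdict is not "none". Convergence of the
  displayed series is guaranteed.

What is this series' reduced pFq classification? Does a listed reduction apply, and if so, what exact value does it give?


With C = 5: the canonical form is 2F1(-3/4, 2; 9/8; 1/2). Verdict: none - this 2F1 at x = 1/2 matches no listed pattern, and upper {-3/4, 2} holds no stopper.

First insight: x = (1/2) and the lower running product (C = 5) is a rising factorial.
Term ratio: r(k) = (1/2) * (k-3/4) (k+2) / [(k+9/8) (k+1)] ; factor over Q: parameters, x = (1/2), and C = 5.


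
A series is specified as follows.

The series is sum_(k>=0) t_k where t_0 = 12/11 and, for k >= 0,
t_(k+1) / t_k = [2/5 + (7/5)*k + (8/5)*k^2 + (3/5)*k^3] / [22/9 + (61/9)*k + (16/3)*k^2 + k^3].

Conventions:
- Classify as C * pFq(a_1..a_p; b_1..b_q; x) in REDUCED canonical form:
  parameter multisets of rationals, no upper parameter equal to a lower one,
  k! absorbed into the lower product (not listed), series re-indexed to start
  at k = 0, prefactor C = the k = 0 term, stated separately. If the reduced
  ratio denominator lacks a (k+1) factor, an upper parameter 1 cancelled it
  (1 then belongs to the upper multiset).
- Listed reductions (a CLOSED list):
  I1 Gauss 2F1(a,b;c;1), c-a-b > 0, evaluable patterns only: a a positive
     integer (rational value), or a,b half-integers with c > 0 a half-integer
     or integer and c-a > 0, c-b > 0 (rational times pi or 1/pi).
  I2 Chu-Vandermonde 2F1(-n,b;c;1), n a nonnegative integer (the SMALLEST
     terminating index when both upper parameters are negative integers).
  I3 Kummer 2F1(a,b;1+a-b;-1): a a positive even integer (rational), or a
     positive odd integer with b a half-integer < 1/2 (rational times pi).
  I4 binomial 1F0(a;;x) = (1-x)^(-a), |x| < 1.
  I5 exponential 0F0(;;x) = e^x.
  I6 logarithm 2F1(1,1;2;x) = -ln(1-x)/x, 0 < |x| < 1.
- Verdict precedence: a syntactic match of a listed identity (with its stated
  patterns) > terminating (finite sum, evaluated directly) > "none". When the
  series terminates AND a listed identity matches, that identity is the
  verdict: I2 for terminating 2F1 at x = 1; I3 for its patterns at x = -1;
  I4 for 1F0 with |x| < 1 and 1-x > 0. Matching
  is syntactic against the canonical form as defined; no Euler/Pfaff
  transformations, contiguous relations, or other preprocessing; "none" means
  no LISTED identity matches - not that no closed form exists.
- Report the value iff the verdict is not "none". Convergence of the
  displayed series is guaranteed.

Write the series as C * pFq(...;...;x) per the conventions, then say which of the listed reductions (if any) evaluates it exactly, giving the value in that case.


With C = 12/11: the canonical form is 2F1(1, 1; 11/3; 3/5). Verdict: none here - no I1-I6 shape fits x = 3/5 with lower {11/3}.

Structural cue: with t_0 = 12/11, factor the ratio over Q (C = 12/11): negated roots = parameters.
Consecutive-term ratio: r(k) = (3/5) * (k+1) (k+1) / [(k+11/3) (k+1)] - rational in k, leading ratio (3/5); with t_0 = 12/11, classification follows.


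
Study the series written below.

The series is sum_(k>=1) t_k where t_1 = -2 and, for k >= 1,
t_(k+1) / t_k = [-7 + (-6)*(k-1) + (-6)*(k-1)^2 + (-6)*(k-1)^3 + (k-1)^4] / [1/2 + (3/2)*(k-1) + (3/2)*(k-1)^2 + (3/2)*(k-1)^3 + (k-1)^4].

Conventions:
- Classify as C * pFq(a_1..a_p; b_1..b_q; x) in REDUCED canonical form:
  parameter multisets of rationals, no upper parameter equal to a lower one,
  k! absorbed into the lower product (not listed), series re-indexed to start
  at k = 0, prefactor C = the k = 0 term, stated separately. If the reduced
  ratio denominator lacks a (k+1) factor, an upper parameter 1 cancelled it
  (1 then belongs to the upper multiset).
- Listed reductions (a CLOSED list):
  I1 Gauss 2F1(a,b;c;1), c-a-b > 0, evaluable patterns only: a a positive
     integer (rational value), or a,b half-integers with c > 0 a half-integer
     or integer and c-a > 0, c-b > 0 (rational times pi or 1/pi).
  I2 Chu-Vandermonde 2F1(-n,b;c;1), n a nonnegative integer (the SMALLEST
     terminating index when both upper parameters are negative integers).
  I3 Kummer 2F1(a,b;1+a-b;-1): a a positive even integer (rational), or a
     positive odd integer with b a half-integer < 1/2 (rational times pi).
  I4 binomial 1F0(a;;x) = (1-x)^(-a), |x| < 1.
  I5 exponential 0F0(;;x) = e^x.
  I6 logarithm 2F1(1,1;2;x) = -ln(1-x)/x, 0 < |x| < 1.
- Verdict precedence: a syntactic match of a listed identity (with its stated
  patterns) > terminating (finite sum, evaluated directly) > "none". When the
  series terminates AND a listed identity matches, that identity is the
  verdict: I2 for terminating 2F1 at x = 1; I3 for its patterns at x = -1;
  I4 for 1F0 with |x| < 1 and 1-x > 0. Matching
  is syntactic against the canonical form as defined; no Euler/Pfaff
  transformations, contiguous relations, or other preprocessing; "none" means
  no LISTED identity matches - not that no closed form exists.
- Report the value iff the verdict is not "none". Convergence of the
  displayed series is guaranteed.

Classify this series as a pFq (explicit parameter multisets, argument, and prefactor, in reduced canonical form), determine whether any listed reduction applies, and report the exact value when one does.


Structural cue: from the first term -2: the expanded ratio factors over Q; prefactor -2, roots give parameters.
Adjacent-term ratio: r(k) = 1 * (k-7) (k+1) / [(k+1/2) (k+1)] - rational in k. x = 1; t_0 = -2; negate the roots.

This is -2 * 2F1(-7, 1; 1/2; 1) in reduced canonical form. Verdict (x = 1): Vandermonde's identity (I2) applies (terminating 2F1 at x = 1 with n = 7, b = 1, c = 1/2). Sum: 2/13.


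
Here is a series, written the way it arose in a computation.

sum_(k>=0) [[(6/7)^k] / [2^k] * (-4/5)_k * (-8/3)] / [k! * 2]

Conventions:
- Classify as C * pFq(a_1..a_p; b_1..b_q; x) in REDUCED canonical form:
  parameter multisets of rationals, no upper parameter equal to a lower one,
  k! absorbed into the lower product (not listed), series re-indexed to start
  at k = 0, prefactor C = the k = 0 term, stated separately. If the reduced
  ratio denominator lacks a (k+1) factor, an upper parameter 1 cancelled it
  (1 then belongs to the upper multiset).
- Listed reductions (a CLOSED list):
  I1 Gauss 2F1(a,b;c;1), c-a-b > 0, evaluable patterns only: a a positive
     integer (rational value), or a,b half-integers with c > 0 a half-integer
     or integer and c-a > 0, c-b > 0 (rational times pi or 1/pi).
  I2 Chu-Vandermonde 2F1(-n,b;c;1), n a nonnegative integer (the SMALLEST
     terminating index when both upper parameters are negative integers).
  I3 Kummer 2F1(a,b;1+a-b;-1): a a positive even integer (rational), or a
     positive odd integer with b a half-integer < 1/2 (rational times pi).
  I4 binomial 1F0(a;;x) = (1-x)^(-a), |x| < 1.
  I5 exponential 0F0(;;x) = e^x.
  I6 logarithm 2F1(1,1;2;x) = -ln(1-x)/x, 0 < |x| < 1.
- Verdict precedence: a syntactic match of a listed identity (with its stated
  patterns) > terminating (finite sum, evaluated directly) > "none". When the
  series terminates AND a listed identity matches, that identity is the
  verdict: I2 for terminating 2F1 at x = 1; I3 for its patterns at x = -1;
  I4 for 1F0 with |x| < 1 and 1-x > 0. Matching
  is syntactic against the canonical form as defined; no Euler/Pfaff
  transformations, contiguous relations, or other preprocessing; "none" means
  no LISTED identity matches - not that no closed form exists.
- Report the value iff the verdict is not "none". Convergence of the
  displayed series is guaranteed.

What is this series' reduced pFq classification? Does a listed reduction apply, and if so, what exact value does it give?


Key observation: t_0 being -4/3, the constant factors (C = -4/3) combine into one prefactor.
Ratio: r(k) = (3/7) * (k-4/5) / [(k+1)] - poly over poly, x = (3/7) from leading terms; C = -4/3 at k = 0.

This is -4/3 * 1F0(-4/5; -; 3/7) in reduced canonical form. Verdict: binomial (I4) fires (the 1F0 binomial series: exponent 4/5, x = 3/7). Exact value: (-4/3) * (4/7)^(4/5).


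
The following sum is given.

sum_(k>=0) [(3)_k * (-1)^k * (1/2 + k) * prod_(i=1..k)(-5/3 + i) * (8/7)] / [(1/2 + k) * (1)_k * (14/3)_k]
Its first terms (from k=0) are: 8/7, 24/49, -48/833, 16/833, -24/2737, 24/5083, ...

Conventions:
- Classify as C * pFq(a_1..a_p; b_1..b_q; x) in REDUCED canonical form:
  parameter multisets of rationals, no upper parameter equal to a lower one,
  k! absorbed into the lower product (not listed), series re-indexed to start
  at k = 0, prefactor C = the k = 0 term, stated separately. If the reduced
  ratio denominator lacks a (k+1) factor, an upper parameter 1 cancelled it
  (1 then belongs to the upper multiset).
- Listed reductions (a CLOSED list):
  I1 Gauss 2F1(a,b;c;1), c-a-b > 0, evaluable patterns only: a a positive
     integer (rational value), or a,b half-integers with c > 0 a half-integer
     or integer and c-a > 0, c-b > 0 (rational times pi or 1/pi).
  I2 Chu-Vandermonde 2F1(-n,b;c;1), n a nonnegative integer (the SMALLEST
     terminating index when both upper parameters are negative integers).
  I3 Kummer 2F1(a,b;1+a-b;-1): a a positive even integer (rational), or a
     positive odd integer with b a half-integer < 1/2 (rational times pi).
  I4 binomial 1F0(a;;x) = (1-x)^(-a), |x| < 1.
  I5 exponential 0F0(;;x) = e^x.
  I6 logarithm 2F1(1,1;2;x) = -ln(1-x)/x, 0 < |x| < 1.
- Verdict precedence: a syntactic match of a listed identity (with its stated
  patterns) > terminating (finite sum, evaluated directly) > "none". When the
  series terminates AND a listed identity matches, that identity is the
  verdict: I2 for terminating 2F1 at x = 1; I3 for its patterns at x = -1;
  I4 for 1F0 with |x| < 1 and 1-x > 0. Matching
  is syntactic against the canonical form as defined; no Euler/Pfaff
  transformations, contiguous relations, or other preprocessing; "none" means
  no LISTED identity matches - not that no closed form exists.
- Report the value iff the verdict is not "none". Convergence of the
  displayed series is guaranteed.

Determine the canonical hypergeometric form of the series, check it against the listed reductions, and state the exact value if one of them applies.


Classification (C = 8/7): 2F1 with upper {-2/3, 3}, lower {14/3}, argument x = -1. Verdict: none here - no I1-I6 shape fits x = -1 with lower {14/3}.

Key step: with t_0 = 8/7, the running product (C = 8/7) telescopes to a rising factorial.
Adjacent-term ratio: r(k) = (-1) * (k-2/3) (k+3) / [(k+14/3) (k+1)] ; factor over Q: parameters, x = (-1), and C = 8/7.


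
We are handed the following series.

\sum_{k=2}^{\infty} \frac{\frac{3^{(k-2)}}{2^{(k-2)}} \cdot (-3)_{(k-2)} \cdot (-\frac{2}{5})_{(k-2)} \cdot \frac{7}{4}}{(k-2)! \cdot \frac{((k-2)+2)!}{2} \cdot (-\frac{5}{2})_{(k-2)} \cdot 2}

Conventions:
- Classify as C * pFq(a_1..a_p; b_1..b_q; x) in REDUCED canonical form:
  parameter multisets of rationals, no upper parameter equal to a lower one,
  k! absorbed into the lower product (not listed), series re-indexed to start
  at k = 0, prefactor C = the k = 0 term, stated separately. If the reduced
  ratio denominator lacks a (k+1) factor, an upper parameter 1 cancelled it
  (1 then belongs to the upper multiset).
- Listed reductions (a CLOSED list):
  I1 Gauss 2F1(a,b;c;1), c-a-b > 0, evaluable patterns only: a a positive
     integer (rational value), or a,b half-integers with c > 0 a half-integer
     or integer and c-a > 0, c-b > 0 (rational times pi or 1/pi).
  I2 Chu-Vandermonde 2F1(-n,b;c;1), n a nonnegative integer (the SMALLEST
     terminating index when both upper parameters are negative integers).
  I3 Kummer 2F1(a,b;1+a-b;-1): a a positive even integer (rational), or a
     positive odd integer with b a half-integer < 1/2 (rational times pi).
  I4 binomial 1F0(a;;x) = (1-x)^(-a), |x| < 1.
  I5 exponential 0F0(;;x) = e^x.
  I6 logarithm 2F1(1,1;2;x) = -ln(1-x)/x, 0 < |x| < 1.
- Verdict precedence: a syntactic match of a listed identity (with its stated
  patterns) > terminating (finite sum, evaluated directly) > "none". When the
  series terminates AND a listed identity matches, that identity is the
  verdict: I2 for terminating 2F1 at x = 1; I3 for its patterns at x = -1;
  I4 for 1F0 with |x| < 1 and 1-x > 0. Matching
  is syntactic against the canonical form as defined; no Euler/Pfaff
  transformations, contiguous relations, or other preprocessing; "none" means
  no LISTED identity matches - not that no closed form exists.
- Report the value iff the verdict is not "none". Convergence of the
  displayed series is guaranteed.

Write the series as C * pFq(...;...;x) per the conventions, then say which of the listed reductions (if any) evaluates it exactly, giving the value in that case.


First insight: from the first term \frac{7}{8}: the constant factors (C = 7/8) combine into one prefactor.
Step ratio: r(k) = \frac{3}{2} * (k-3) (k-\frac{2}{5}) / [(k-\frac{5}{2}) (k+3) (k+1)] ; factor over Q: parameters, x = \frac{3}{2}, and C = \frac{7}{8}.

Classification (C = \frac{7}{8}): 2F2 with upper {-3, -\frac{2}{5}}, lower {-\frac{5}{2}, 3}, argument x = \frac{3}{2}. Verdict: terminating. (-3)_k vanishes past k = 3, leaving a 4-term sum, computed directly. Hence: \frac{31171}{50000}.


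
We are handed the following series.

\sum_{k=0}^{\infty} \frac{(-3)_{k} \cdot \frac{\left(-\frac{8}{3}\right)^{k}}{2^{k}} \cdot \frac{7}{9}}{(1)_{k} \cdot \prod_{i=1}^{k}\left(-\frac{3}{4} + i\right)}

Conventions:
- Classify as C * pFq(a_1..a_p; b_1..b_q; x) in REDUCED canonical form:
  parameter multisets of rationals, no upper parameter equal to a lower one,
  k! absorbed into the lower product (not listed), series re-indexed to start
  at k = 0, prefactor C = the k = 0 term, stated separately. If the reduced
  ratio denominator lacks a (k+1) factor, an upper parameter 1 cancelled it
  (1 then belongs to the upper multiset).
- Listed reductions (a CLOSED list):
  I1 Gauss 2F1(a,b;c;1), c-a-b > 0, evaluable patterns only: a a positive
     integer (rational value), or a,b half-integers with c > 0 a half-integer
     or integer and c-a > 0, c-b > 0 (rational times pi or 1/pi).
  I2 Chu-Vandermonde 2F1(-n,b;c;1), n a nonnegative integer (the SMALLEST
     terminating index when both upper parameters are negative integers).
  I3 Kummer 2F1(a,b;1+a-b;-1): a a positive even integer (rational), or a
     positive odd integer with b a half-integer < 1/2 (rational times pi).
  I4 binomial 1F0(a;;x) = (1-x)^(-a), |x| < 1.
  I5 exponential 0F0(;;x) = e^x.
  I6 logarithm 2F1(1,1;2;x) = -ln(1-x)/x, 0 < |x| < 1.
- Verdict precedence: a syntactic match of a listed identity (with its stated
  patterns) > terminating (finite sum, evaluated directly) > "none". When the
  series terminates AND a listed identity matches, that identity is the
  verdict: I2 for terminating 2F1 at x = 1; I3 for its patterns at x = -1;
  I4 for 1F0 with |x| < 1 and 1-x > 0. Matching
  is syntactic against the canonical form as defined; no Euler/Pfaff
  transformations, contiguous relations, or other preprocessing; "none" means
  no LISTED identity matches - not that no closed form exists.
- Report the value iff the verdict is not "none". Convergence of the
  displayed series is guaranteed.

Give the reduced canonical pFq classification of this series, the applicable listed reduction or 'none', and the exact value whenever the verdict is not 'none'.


This is \frac{7}{9} * 1F1(-3; \frac{1}{4}; -\frac{4}{3}) in reduced canonical form. Verdict: terminating - upper parameter -3 makes this a finite sum (last index 3), evaluated exactly. Exact value: \frac{318409}{10935}.

The tell: t_0 = \frac{7}{9} here, and (1)_k (prefactor 7/9) is k! itself.
Step ratio: r(k) = -\frac{4}{3} * (k-3) / [(k+\frac{1}{4}) (k+1)] - rational in k, leading ratio -\frac{4}{3}; with t_0 = \frac{7}{9}, classification follows.


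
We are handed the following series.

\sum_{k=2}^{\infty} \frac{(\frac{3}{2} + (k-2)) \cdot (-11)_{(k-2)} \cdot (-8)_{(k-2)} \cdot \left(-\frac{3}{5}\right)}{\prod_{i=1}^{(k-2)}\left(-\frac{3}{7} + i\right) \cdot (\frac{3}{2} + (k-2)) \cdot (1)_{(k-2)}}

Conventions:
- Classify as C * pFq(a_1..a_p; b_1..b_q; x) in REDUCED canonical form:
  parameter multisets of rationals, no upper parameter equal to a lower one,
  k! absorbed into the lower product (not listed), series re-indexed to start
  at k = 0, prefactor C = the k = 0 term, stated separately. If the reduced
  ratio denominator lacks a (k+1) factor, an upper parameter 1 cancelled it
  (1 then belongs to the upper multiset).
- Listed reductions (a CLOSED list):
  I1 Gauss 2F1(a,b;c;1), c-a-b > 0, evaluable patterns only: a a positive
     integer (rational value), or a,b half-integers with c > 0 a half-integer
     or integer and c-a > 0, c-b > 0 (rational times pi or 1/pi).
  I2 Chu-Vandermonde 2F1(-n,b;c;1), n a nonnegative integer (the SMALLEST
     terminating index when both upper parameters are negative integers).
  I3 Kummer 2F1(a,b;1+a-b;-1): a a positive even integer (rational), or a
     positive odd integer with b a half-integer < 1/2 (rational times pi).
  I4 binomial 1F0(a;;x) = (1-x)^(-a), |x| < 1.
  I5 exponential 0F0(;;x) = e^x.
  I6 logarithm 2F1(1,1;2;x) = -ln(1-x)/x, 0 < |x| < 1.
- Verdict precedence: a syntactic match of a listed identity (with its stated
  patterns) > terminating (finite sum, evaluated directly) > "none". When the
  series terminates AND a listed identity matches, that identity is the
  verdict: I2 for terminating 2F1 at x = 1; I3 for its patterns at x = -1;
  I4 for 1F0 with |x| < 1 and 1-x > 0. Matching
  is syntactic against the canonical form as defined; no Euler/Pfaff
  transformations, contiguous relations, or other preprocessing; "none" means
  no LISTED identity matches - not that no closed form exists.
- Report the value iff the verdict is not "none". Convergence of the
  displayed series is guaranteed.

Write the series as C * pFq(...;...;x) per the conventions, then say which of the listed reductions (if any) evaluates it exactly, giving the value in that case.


Canonical form: C = -\frac{3}{5} times 2F1 with upper {-11, -8}, lower {\frac{4}{7}}, x = 1. Verdict: this is the Chu-Vandermonde identity I2 (terminating 2F1 at x = 1 with n = 8, b = -11, c = \frac{4}{7}). Its exact value is -\frac{3390750963}{24380}.

The tell: t_0 = -\frac{3}{5} here, and (1)_k (C = -3/5, x = 1) is k! itself.
Ratio: r(k) = 1 * (k-11) (k-8) / [(k+\frac{4}{7}) (k+1)] - rational in k, leading ratio 1; with t_0 = -\frac{3}{5}, classification follows.


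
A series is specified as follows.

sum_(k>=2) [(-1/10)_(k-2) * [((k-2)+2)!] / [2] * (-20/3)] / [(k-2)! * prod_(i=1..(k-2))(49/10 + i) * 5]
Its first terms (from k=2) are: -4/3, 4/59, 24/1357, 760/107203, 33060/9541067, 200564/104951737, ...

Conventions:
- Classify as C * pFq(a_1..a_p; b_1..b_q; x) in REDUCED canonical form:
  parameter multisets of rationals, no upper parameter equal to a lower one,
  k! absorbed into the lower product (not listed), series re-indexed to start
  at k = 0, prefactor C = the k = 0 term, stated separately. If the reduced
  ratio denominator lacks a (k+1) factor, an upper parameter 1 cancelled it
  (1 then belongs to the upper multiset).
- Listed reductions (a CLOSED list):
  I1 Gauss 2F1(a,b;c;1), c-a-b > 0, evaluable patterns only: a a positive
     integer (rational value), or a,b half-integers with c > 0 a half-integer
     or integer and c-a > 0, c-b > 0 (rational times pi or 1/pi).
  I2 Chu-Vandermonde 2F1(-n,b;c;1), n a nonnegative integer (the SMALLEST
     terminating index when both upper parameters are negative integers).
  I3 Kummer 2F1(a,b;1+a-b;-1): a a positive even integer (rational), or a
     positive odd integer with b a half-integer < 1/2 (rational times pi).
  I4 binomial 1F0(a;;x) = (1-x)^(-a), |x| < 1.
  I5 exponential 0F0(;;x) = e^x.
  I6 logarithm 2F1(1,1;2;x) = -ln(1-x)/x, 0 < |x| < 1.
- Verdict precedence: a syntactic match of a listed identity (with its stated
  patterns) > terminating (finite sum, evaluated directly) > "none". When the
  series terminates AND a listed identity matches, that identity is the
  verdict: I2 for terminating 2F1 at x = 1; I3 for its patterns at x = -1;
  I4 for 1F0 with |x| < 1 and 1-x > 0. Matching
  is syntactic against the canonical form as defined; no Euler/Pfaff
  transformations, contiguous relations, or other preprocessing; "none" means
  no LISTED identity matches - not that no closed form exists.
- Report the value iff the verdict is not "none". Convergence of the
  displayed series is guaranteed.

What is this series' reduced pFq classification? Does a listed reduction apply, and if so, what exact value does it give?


Prefactor -4/3, argument 1: 2F1 with upper {-1/10, 3} over lower {59/10}. Verdict at x = 1: Gauss (I1, integer-parameter pattern) matches (x = 1: the Gamma ratio telescopes since c-a-b = 3 > 0 and a = 3 in Z>0). Value: -18473/15000.

Key observation: from the first term -4/3: the factorial ratio (C = -4/3, x = 1) (k+a-1)!/(a-1)! is a rising factorial (a)_k.
Term ratio: r(k) = 1 * (k-1/10) (k+3) / [(k+59/10) (k+1)] ; factor over Q: parameters, x = 1, and C = -4/3.


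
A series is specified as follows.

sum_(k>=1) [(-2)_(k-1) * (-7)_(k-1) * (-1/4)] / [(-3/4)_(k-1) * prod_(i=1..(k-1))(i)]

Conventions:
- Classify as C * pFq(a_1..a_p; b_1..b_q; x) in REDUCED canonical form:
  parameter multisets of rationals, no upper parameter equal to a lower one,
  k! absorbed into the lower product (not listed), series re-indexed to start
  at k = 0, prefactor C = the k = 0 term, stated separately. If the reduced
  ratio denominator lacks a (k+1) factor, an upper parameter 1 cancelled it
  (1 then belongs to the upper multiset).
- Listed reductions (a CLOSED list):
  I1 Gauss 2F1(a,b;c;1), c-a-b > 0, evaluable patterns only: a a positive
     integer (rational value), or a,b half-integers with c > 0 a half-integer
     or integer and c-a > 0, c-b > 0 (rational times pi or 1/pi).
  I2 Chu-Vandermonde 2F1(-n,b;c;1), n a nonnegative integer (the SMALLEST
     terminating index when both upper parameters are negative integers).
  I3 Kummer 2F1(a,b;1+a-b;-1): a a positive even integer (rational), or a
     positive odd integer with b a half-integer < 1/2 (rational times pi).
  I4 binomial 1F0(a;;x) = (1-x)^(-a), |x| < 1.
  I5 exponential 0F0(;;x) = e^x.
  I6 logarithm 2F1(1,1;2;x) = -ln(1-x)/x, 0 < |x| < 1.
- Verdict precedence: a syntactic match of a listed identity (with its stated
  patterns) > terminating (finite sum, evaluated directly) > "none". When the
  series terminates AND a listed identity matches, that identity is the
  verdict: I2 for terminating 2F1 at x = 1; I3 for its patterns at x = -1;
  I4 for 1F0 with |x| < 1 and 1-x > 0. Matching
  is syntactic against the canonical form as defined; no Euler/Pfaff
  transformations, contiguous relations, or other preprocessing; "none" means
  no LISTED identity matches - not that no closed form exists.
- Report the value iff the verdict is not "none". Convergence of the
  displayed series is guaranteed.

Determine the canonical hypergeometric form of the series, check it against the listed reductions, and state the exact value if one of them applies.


Structural cue: with t_0 = -1/4, the product of the first k integers (C = -1/4) is k!.
Consecutive-term ratio: r(k) = 1 * (k-7) (k-2) / [(k-3/4) (k+1)] - poly over poly, x = 1 from leading terms; C = -1/4 at k = 0.

Reduced: x = 1, 2F1, upper = {-7, -2}, lower = {-3/4}, C = -1/4. Verdict at x = 1: Chu-Vandermonde (I2) matches (terminating 2F1 at x = 1 with n = 2, b = -7, c = -3/4). Its exact value is 725/12.


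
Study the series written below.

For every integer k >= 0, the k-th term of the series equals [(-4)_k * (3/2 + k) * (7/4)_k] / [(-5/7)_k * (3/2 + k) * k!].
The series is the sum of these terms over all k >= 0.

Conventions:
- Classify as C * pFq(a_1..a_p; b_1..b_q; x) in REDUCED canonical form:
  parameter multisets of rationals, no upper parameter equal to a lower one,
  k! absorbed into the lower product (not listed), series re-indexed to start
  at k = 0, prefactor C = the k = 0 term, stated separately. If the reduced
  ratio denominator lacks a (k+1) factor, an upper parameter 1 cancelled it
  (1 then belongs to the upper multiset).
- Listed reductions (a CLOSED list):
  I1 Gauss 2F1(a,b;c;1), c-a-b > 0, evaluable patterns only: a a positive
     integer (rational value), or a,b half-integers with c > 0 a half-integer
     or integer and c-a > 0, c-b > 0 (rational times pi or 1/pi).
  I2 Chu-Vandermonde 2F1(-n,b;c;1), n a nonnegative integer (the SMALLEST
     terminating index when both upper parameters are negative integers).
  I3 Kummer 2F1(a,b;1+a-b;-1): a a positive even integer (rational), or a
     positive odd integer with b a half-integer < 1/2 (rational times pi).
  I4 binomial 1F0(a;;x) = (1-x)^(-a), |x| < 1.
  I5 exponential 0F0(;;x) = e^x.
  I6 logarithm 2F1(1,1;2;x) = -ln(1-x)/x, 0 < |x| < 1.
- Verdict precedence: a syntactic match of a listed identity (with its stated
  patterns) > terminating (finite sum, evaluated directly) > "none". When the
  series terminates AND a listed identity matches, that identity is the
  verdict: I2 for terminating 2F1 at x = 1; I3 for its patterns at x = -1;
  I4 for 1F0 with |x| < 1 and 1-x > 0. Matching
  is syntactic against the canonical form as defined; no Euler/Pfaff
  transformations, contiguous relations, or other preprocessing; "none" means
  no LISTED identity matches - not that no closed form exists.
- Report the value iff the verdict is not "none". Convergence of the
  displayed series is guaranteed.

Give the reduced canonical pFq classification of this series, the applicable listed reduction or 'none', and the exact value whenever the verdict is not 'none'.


Key observation: x = 1 and k + 3/2 divides numerator and denominator alike; prefactor 1 after cancelling.
Step ratio: r(k) = 1 * (k-4) (k+7/4) / [(k-5/7) (k+1)] - rational in k. x = 1; t_0 = 1; negate the roots.

x = 1 here; the reduced form reads 2F1, upper {-4, 7/4}, lower {-5/7}, C = 1. Verdict: Vandermonde's identity (I2) fires (terminating 2F1 at x = 1 with n = 4, b = 7/4, c = -5/7). Its exact value is 12259/8192.


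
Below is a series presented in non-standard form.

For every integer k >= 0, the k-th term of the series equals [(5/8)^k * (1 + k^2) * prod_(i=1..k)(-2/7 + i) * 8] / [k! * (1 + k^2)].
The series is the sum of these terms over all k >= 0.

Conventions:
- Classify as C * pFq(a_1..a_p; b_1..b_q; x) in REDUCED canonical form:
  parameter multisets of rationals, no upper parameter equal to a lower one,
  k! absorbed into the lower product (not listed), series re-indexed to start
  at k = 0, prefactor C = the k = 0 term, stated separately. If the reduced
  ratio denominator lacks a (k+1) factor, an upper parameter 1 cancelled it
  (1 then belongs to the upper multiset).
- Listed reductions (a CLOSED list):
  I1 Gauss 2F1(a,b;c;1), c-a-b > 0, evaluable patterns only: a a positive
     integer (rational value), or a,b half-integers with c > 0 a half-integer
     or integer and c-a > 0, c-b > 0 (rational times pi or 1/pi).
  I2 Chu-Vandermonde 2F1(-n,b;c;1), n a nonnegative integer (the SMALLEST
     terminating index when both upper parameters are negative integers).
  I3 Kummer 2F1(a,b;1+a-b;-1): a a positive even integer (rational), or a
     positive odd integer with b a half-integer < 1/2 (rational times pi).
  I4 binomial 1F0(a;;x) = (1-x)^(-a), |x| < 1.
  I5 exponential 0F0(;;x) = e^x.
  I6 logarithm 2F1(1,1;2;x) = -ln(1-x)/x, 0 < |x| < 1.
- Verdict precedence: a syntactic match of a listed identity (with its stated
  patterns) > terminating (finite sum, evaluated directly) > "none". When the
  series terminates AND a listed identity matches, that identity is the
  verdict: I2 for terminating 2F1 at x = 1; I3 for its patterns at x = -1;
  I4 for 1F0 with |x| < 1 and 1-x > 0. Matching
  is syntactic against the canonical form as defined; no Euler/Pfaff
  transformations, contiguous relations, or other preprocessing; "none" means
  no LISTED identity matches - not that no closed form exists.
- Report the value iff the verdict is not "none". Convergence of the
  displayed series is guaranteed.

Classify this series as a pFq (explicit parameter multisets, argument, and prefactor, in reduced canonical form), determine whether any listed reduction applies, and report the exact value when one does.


This is 8 * 1F0(5/7; -; 5/8) in reduced canonical form. Verdict (x = 5/8): the I4 binomial reduction applies (the 1F0 binomial series: exponent -5/7, x = 5/8). Value: 8 * (3/8)^(-5/7).

The tell: t_0 = 8 here, and the running product (C = 8, x = 5/8) telescopes to a rising factorial.
Term ratio: r(k) = (5/8) * (k+5/7) / [(k+1)] - rational; roots negated = parameters, x = (5/8), C = 8.


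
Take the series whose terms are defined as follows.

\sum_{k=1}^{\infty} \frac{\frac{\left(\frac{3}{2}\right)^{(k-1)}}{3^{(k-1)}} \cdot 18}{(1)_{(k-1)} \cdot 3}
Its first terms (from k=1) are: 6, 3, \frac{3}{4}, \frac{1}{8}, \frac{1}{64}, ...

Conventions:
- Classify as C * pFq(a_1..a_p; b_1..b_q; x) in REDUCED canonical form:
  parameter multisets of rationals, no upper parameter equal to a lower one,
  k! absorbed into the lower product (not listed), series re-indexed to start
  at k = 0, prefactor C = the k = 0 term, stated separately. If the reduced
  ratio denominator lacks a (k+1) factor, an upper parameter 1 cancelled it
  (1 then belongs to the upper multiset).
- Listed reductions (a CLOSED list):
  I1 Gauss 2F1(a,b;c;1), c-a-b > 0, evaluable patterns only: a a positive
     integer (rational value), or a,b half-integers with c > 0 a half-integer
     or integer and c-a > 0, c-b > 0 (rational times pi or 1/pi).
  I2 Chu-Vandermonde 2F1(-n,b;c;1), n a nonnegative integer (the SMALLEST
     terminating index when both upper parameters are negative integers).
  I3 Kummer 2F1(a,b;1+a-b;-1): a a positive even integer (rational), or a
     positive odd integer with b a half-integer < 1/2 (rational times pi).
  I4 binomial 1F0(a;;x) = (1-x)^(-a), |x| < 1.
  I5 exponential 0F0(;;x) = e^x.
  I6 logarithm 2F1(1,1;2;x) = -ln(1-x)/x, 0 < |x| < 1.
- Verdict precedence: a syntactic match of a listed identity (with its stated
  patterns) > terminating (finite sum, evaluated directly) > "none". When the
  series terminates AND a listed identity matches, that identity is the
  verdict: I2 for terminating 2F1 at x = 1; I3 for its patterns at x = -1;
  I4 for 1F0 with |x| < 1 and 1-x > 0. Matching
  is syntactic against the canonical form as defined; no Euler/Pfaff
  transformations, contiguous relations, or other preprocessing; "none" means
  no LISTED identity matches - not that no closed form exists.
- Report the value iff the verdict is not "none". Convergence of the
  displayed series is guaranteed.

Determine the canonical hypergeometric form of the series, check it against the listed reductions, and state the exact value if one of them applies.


With C = 6: the canonical form is 0F0(-; -; \frac{1}{2}). Verdict: the I5 exponential reduction matches (the 0F0 exponential series at x = \frac{1}{2}). Hence: 6 \cdot e^{\frac{1}{2}}.

Key observation: from the first term 6: the two k-th powers (prefactor 6) combine into one argument.
Consecutive-term ratio: r(k) = \frac{1}{2} * 1 / [(k+1)] - rational in k. x = \frac{1}{2}; t_0 = 6; negate the roots.
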